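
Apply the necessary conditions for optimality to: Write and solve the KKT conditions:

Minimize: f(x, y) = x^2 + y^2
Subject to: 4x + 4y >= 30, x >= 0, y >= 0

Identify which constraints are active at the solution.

KKT conditions for min x^2 + y^2 s.t. 4x + 4y >= 30, x >= 0, y >= 0:
Stationarity: 2x = mu*4 + mu_x, 2y = mu*4 + mu_y, with mu, mu_x, mu_y >= 0
Complementary slackness: mu*(4x + 4y - 30) = 0, mu_x*x = 0, mu_y*y = 0
(0, 0) is infeasible (4*0 + 4*0 < 30), so if mu = 0 stationarity would force x = mu_x/2 >= 0, y = mu_y/2 >= 0 with mu_x*x = mu_y*y = 0, i.e. x = y = 0: contradiction. Hence mu > 0 and 4x + 4y = 30 is active.
Try x > 0, y > 0 (so mu_x = mu_y = 0): x = 4*mu/2, y = 4*mu/2
Substitute: 4*(4*mu/2) + 4*(4*mu/2) = 30
  mu*32/2 = 30 => mu = 15/8
x* = 15/4 > 0, y* = 15/4 > 0, consistent with mu_x = mu_y = 0.
f is convex and the constraints are linear, so this KKT point is the global minimum.
f* = 225/8
Active constraints: 4x + 4y >= 30 (holds with equality, mu = 15/8 > 0); x >= 0 and y >= 0 are inactive (mu_x = mu_y = 0).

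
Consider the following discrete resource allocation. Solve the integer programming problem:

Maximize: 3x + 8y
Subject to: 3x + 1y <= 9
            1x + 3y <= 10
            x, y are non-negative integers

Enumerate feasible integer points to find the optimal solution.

Constraint 1: 3x + 1y <= 9
Constraint 2: 1x + 3y <= 10
Feasible x range (need y >= 0): 0 <= x <= min(9/3, 10/1) => x in {0, ..., 3}.
Enumerate feasible integer points row by row (the coefficient of y is 8 > 0, so for each x the largest feasible y gives the best value):
  x = 0: y <= min((9 - 3*0)/1, (10 - 1*0)/3) => y in {0, ..., 3}; best 3*0 + 8*3 = 24
  x = 1: y <= min((9 - 3*1)/1, (10 - 1*1)/3) => y in {0, ..., 3}; best 3*1 + 8*3 = 27
  x = 2: y <= min((9 - 3*2)/1, (10 - 1*2)/3) => y in {0, ..., 2}; best 3*2 + 8*2 = 22
  x = 3: y <= min((9 - 3*3)/1, (10 - 1*3)/3) => y in {0}; best 3*3 + 8*0 = 9
The maximum 3x + 8y = 27 is achieved at x = 1, y = 3.
Check: 3*1 + 1*3 = 6 <= 9 and 1*1 + 3*3 = 10 <= 10.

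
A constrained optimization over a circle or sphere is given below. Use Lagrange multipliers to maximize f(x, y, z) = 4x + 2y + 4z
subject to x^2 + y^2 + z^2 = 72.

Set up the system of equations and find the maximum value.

Lagrange conditions: 4 = 2*lambda*x, 2 = 2*lambda*y, 4 = 2*lambda*z
So x:4 = y:2 = z:4, i.e. x = 4t, y = 2t, z = 4t
Constraint: t^2*(4^2 + 2^2 + 4^2) = 72
  t^2 * 36 = 72  =>  t = sqrt(2)
Maximum = 4*4t + 2*2t + 4*4t = 36*sqrt(2) = sqrt(2592)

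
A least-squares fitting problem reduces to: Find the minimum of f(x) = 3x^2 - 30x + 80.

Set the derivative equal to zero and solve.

f(x) = 3x^2 - 30x + 80
f'(x) = 6x + (-30) = 0
x = 30/6 = 5
f(5) = 5
Since f''(x) = 6 > 0, this is a minimum.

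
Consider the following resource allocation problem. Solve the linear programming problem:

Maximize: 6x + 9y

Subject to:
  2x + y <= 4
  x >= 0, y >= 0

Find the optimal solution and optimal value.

The feasible region has vertices at [(0, 0), (2, 0), (0, 4)].
Checking objective 6x + 9y at each vertex:
  (0, 0): 6*0 + 9*0 = 0
  (2, 0): 6*2 + 9*0 = 12
  (0, 4): 6*0 + 9*4 = 36
Maximum is 36 at (0, 4).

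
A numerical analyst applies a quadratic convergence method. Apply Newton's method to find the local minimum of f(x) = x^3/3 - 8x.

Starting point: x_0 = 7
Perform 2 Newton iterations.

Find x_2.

f(x) = x^3/3 - 8x
f'(x) = x^2 - 8, f''(x) = 2x
Newton update: x_{n+1} = x_n - (x_n^2 - 8)/(2*x_n)
Step 1: x_0 = 7, f'=41, f''=14, x_1 = 57/14
Step 2: x_1 = 57/14, f'=1681/196, f''=57/7, x_2 = 4817/1596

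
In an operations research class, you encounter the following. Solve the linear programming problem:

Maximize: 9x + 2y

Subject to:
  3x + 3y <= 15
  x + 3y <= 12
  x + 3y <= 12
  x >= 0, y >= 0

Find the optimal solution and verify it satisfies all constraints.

Feasible vertices: (0, 0), (0, 4), (3/2, 7/2), (5, 0)
Objective 9x + 2y at each vertex:
  (0, 0): 0
  (0, 4): 8
  (3/2, 7/2): 41/2
  (5, 0): 45
Maximum is 45 at (5, 0).
Verify constraints at (x, y) = (5, 0):
  3*5 + 3*0 = 15 <= 15 (active)
  1*5 + 3*0 = 5 <= 12
  1*5 + 3*0 = 5 <= 12
  x = 5 >= 0, y = 0 >= 0. All constraints satisfied.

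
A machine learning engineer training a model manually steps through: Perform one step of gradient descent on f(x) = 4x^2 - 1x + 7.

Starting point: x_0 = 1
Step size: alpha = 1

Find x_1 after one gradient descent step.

f(x) = 4x^2 - 1x + 7
f'(x) = 8x - 1
f'(1) = 8*1 + (-1) = 7
x_1 = x_0 - alpha * f'(x_0) = 1 - 1 * 7 = -6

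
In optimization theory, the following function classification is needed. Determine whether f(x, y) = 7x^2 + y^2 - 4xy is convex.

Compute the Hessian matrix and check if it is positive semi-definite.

f(x,y) = 7x^2 + y^2 - 4xy
Hessian H = [[14, -4], [-4, 2]]
trace(H) = 16, det(H) = 12
Eigenvalues: (16 +/- sqrt(208)) / 2 = 15.21, 0.7889
Since both eigenvalues > 0, f is convex.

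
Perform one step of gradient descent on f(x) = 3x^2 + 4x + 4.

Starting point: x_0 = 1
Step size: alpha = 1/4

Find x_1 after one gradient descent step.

f(x) = 3x^2 + 4x + 4
f'(x) = 6x + 4
f'(1) = 6*1 + (4) = 10
x_1 = x_0 - alpha * f'(x_0) = 1 - 1/4 * 10 = -3/2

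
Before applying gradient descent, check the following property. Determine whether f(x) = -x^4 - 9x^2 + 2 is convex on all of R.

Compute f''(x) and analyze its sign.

f(x) = -x^4 - 9x^2 + 2
f'(x) = -4x^3 + -18x
f''(x) = -12x^2 + -18
f''(x) = -12x^2 + -18 <= -18 < 0 for all x
Therefore, f is concave on R.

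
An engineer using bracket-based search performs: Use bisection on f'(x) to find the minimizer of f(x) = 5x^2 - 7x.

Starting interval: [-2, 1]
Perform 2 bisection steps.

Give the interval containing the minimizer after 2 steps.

Finding critical point of f(x) = 5x^2 - 7x using bisection on f'(x) = 10x + -7.
f'(x) = 0 when x = 7/10.
Starting interval: [-2, 1]
Step 1: mid = -1/2, f'(mid) = -12, new interval = [-1/2, 1]
Step 2: mid = 1/4, f'(mid) = -9/2, new interval = [1/4, 1]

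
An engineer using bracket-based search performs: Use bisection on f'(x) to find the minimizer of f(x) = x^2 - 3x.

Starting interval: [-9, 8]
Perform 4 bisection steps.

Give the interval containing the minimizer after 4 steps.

Finding critical point of f(x) = x^2 - 3x using bisection on f'(x) = 2x + -3.
f'(x) = 0 when x = 3/2.
Starting interval: [-9, 8]
Step 1: mid = -1/2, f'(mid) = -4, new interval = [-1/2, 8]
Step 2: mid = 15/4, f'(mid) = 9/2, new interval = [-1/2, 15/4]
Step 3: mid = 13/8, f'(mid) = 1/4, new interval = [-1/2, 13/8]
Step 4: mid = 9/16, f'(mid) = -15/8, new interval = [9/16, 13/8]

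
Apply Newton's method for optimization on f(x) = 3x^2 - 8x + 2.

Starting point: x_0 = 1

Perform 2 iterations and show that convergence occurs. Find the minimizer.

f(x) = 3x^2 - 8x + 2, f'(x) = 6x + (-8), f''(x) = 6
Step 1: f'(1) = -2, x_1 = 1 - -2/6 = 4/3
Step 2: f'(4/3) = 0, x_2 = 4/3 (converged)
Newton's method converges in 1 step for quadratics.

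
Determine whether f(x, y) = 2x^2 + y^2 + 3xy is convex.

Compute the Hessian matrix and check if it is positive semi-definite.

f(x,y) = 2x^2 + y^2 + 3xy
Hessian H = [[4, 3], [3, 2]]
trace(H) = 6, det(H) = -1
Eigenvalues: (6 +/- sqrt(40)) / 2 = 6.162, -0.1623
Since not both eigenvalues positive, f is neither convex nor concave.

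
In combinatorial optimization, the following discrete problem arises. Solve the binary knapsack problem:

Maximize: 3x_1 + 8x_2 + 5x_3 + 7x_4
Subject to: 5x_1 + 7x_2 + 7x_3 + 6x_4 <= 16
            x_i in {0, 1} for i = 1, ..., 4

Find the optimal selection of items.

Items: item 1 (v=3, w=5), item 2 (v=8, w=7), item 3 (v=5, w=7), item 4 (v=7, w=6)
Capacity: 16
Checking all 16 subsets (w = total weight, v = total value):
  {}: w = 0, v = 0
  {1}: w = 5, v = 3
  {2}: w = 7, v = 8
  {3}: w = 7, v = 5
  {4}: w = 6, v = 7
  {1, 2}: w = 12, v = 11
  {1, 3}: w = 12, v = 8
  {1, 4}: w = 11, v = 10
  {2, 3}: w = 14, v = 13
  {2, 4}: w = 13, v = 15
  {3, 4}: w = 13, v = 12
  {1, 2, 3}: w = 19 > 16, infeasible
  {1, 2, 4}: w = 18 > 16, infeasible
  {1, 3, 4}: w = 18 > 16, infeasible
  {2, 3, 4}: w = 20 > 16, infeasible
  {1, 2, 3, 4}: w = 25 > 16, infeasible
Best feasible subset: items [2, 4]
Total weight: 13 <= 16, total value: 15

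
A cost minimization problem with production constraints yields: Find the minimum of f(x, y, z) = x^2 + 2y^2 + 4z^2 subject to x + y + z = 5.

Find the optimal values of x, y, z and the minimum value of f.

Using Lagrange multipliers on f = x^2 + 2y^2 + 4z^2 with constraint x + y + z = 5:
Conditions: 2*1*x = lambda, 2*2*y = lambda, 2*4*z = lambda
So x = lambda/2, y = lambda/4, z = lambda/8
Substituting into constraint: lambda * (7/8) = 5
lambda = 40/7
x = 20/7, y = 10/7, z = 5/7
Minimum value = 100/7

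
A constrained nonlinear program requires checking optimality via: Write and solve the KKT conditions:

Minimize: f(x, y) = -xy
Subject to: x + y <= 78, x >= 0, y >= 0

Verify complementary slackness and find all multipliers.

Problem: min -xy s.t. x + y <= 78 (multiplier lambda), x >= 0 (mu_x), y >= 0 (mu_y)
KKT stationarity: -y + lambda - mu_x = 0, -x + lambda - mu_y = 0, with lambda, mu_x, mu_y >= 0
Complementary slackness: lambda*(x + y - 78) = 0, mu_x*x = 0, mu_y*y = 0
If lambda = 0: y = -mu_x <= 0 and x = -mu_y <= 0 force x = y = 0 with f = 0; but x = y = 39 is feasible with f = -1521 < 0, so this is not the minimum. Hence lambda > 0 and x + y = 78.
Try x > 0, y > 0 (so mu_x = mu_y = 0): y = lambda, x = lambda => x = y = lambda
x + y = 78 => 2*lambda = 78 => lambda = 39
x* = y* = 39 > 0, consistent with mu_x = mu_y = 0.
(Any feasible point with x = 0 or y = 0 has f = 0 > -1521, so the minimum is not on those boundaries.)
min(-xy) = -1521 (i.e. max xy = 1521)
Multipliers: lambda = 39, mu_x = 0, mu_y = 0
Complementary slackness: lambda*(x + y - 78) = 39*(39 + 39 - 78) = 0, mu_x*x = 0*39 = 0, mu_y*y = 0*39 = 0. Satisfied.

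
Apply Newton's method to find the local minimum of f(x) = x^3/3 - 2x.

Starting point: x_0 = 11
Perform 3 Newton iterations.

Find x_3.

f(x) = x^3/3 - 2x
f'(x) = x^2 - 2, f''(x) = 2x
Newton update: x_{n+1} = x_n - (x_n^2 - 2)/(2*x_n)
Step 1: x_0 = 11, f'=119, f''=22, x_1 = 123/22
Step 2: x_1 = 123/22, f'=14161/484, f''=123/11, x_2 = 16097/5412
Step 3: x_2 = 16097/5412, f'=200533921/29289744, f''=16097/2706, x_3 = 317692897/174233928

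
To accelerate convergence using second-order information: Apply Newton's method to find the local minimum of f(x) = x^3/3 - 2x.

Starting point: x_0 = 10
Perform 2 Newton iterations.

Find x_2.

f(x) = x^3/3 - 2x
f'(x) = x^2 - 2, f''(x) = 2x
Newton update: x_{n+1} = x_n - (x_n^2 - 2)/(2*x_n)
Step 1: x_0 = 10, f'=98, f''=20, x_1 = 51/10
Step 2: x_1 = 51/10, f'=2401/100, f''=51/5, x_2 = 2801/1020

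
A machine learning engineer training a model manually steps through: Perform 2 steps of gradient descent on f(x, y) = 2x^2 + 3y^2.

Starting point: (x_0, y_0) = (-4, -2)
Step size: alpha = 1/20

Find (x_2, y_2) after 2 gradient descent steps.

f(x,y) = 2x^2 + 3y^2
grad_x = 4x + 0y, grad_y = 6y + 0x
Step 1: grad = (-16, -12), (-16/5, -7/5)
Step 2: grad = (-64/5, -42/5), (-64/25, -49/50)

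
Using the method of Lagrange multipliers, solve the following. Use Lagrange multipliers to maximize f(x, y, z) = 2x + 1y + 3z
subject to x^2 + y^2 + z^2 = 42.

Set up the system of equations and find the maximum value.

Lagrange conditions: 2 = 2*lambda*x, 1 = 2*lambda*y, 3 = 2*lambda*z
So x:2 = y:1 = z:3, i.e. x = 2t, y = 1t, z = 3t
Constraint: t^2*(2^2 + 1^2 + 3^2) = 42
  t^2 * 14 = 42  =>  t = sqrt(3)
Maximum = 2*2t + 1*1t + 3*3t = 14*sqrt(3) = sqrt(588)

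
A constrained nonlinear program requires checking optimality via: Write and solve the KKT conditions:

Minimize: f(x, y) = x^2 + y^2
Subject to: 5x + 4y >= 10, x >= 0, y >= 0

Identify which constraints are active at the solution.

KKT conditions for min x^2 + y^2 s.t. 5x + 4y >= 10, x >= 0, y >= 0:
Stationarity: 2x = mu*5 + mu_x, 2y = mu*4 + mu_y, with mu, mu_x, mu_y >= 0
Complementary slackness: mu*(5x + 4y - 10) = 0, mu_x*x = 0, mu_y*y = 0
(0, 0) is infeasible (5*0 + 4*0 < 10), so if mu = 0 stationarity would force x = mu_x/2 >= 0, y = mu_y/2 >= 0 with mu_x*x = mu_y*y = 0, i.e. x = y = 0: contradiction. Hence mu > 0 and 5x + 4y = 10 is active.
Try x > 0, y > 0 (so mu_x = mu_y = 0): x = 5*mu/2, y = 4*mu/2
Substitute: 5*(5*mu/2) + 4*(4*mu/2) = 10
  mu*41/2 = 10 => mu = 20/41
x* = 50/41 > 0, y* = 40/41 > 0, consistent with mu_x = mu_y = 0.
f is convex and the constraints are linear, so this KKT point is the global minimum.
f* = 100/41
Active constraints: 5x + 4y >= 10 (holds with equality, mu = 20/41 > 0); x >= 0 and y >= 0 are inactive (mu_x = mu_y = 0).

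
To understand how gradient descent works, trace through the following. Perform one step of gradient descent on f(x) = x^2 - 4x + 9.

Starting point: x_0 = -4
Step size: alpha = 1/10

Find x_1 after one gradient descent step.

f(x) = x^2 - 4x + 9
f'(x) = 2x - 4
f'(-4) = 2*-4 + (-4) = -12
x_1 = x_0 - alpha * f'(x_0) = -4 - 1/10 * -12 = -14/5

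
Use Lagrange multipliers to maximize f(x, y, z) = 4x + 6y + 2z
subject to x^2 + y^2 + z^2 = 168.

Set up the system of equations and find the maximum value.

Lagrange conditions: 4 = 2*lambda*x, 6 = 2*lambda*y, 2 = 2*lambda*z
So x:4 = y:6 = z:2, i.e. x = 4t, y = 6t, z = 2t
Constraint: t^2*(4^2 + 6^2 + 2^2) = 168
  t^2 * 56 = 168  =>  t = sqrt(3)
Maximum = 4*4t + 6*6t + 2*2t = 56*sqrt(3) = sqrt(9408)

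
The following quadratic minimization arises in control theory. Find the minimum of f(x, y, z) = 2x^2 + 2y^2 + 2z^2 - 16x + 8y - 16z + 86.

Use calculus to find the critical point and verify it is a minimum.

f(x,y,z) = 2x^2 + 2y^2 + 2z^2 - 16x + 8y - 16z + 86
df/dx = 4x + (-16) = 0 => x = 4
df/dy = 4y + (8) = 0 => y = -2
df/dz = 4z + (-16) = 0 => z = 4
f(4,-2,4) = 2*(4)^2 + 2*(-2)^2 + 2*(4)^2 + -16*(4) + 8*(-2) + -16*(4) + 86 = 14
Hessian is diagonal with entries 4, 4, 4 > 0, confirmed minimum.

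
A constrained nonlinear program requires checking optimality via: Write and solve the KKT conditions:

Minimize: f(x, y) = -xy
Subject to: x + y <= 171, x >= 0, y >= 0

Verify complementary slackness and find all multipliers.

Problem: min -xy s.t. x + y <= 171 (multiplier lambda), x >= 0 (mu_x), y >= 0 (mu_y)
KKT stationarity: -y + lambda - mu_x = 0, -x + lambda - mu_y = 0, with lambda, mu_x, mu_y >= 0
Complementary slackness: lambda*(x + y - 171) = 0, mu_x*x = 0, mu_y*y = 0
If lambda = 0: y = -mu_x <= 0 and x = -mu_y <= 0 force x = y = 0 with f = 0; but x = y = 171/2 is feasible with f = -29241/4 < 0, so this is not the minimum. Hence lambda > 0 and x + y = 171.
Try x > 0, y > 0 (so mu_x = mu_y = 0): y = lambda, x = lambda => x = y = lambda
x + y = 171 => 2*lambda = 171 => lambda = 171/2
x* = y* = 171/2 > 0, consistent with mu_x = mu_y = 0.
(Any feasible point with x = 0 or y = 0 has f = 0 > -29241/4, so the minimum is not on those boundaries.)
min(-xy) = -29241/4 (i.e. max xy = 29241/4)
Multipliers: lambda = 171/2, mu_x = 0, mu_y = 0
Complementary slackness: lambda*(x + y - 171) = 171/2*(171/2 + 171/2 - 171) = 0, mu_x*x = 0*171/2 = 0, mu_y*y = 0*171/2 = 0. Satisfied.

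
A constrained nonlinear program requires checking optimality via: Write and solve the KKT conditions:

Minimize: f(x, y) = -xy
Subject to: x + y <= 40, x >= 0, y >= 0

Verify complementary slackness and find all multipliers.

Problem: min -xy s.t. x + y <= 40 (multiplier lambda), x >= 0 (mu_x), y >= 0 (mu_y)
KKT stationarity: -y + lambda - mu_x = 0, -x + lambda - mu_y = 0, with lambda, mu_x, mu_y >= 0
Complementary slackness: lambda*(x + y - 40) = 0, mu_x*x = 0, mu_y*y = 0
If lambda = 0: y = -mu_x <= 0 and x = -mu_y <= 0 force x = y = 0 with f = 0; but x = y = 20 is feasible with f = -400 < 0, so this is not the minimum. Hence lambda > 0 and x + y = 40.
Try x > 0, y > 0 (so mu_x = mu_y = 0): y = lambda, x = lambda => x = y = lambda
x + y = 40 => 2*lambda = 40 => lambda = 20
x* = y* = 20 > 0, consistent with mu_x = mu_y = 0.
(Any feasible point with x = 0 or y = 0 has f = 0 > -400, so the minimum is not on those boundaries.)
min(-xy) = -400 (i.e. max xy = 400)
Multipliers: lambda = 20, mu_x = 0, mu_y = 0
Complementary slackness: lambda*(x + y - 40) = 20*(20 + 20 - 40) = 0, mu_x*x = 0*20 = 0, mu_y*y = 0*20 = 0. Satisfied.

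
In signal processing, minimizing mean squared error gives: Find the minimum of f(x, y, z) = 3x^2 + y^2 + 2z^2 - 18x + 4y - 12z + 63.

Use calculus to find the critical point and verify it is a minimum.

f(x,y,z) = 3x^2 + y^2 + 2z^2 - 18x + 4y - 12z + 63
df/dx = 6x + (-18) = 0 => x = 3
df/dy = 2y + (4) = 0 => y = -2
df/dz = 4z + (-12) = 0 => z = 3
f(3,-2,3) = 3*(3)^2 + 1*(-2)^2 + 2*(3)^2 + -18*(3) + 4*(-2) + -12*(3) + 63 = 14
Hessian is diagonal with entries 6, 2, 4 > 0, confirmed minimum.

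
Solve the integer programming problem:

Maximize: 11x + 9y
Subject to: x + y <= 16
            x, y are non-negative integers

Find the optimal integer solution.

Objective: 11x + 9y, constraint: x + y <= 16
Coefficient of x is 11 >= coefficient of y is 9, so allocate the entire budget to x.
Optimal: x = 16, y = 0, value = 176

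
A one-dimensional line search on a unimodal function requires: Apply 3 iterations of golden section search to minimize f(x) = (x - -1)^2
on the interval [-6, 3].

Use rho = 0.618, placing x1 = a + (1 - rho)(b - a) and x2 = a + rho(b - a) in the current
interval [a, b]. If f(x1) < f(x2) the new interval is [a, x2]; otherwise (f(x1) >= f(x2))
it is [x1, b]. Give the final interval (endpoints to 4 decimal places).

Golden section search for min of f(x) = (x - -1)^2 on [-6, 3].
Each step: x1 = a + (1 - rho)(b - a), x2 = a + rho(b - a); if f(x1) < f(x2) keep [a, x2], otherwise keep [x1, b].
Step 1: [-6.0000, 3.0000], x1=-2.5620 (f=2.4398), x2=-0.4380 (f=0.3158); f(x1) > f(x2) => keep [-2.5620, 3.0000]
Step 2: [-2.5620, 3.0000], x1=-0.4373 (f=0.3166), x2=0.8753 (f=3.5168); f(x1) < f(x2) => keep [-2.5620, 0.8753]
Step 3: [-2.5620, 0.8753], x1=-1.2489 (f=0.0620), x2=-0.4377 (f=0.3161); f(x1) < f(x2) => keep [-2.5620, -0.4377]
Final interval: [-2.5620, -0.4377]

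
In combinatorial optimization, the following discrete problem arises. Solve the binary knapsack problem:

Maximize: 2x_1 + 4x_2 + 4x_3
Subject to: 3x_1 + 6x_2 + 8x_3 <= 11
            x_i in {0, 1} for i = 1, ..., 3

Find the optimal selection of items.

Items: item 1 (v=2, w=3), item 2 (v=4, w=6), item 3 (v=4, w=8)
Capacity: 11
Checking all 8 subsets (w = total weight, v = total value):
  {}: w = 0, v = 0
  {1}: w = 3, v = 2
  {2}: w = 6, v = 4
  {3}: w = 8, v = 4
  {1, 2}: w = 9, v = 6
  {1, 3}: w = 11, v = 6
  {2, 3}: w = 14 > 11, infeasible
  {1, 2, 3}: w = 17 > 11, infeasible
Best feasible subset: items [1, 2]
(The same value 6 is also attained by {1, 3}.)
Total weight: 9 <= 11, total value: 6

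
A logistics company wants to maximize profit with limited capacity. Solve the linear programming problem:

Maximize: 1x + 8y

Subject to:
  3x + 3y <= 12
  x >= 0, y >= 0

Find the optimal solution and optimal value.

The feasible region has vertices at [(0, 0), (4, 0), (0, 4)].
Checking objective 1x + 8y at each vertex:
  (0, 0): 1*0 + 8*0 = 0
  (4, 0): 1*4 + 8*0 = 4
  (0, 4): 1*0 + 8*4 = 32
Maximum is 32 at (0, 4).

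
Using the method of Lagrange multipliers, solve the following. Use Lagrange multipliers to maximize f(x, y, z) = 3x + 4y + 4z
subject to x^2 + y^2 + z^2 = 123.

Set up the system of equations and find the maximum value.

Lagrange conditions: 3 = 2*lambda*x, 4 = 2*lambda*y, 4 = 2*lambda*z
So x:3 = y:4 = z:4, i.e. x = 3t, y = 4t, z = 4t
Constraint: t^2*(3^2 + 4^2 + 4^2) = 123
  t^2 * 41 = 123  =>  t = sqrt(3)
Maximum = 3*3t + 4*4t + 4*4t = 41*sqrt(3) = sqrt(5043)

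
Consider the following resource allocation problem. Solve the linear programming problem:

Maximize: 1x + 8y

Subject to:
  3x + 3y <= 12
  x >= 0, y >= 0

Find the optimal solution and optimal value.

The feasible region has vertices at [(0, 0), (4, 0), (0, 4)].
Checking objective 1x + 8y at each vertex:
  (0, 0): 1*0 + 8*0 = 0
  (4, 0): 1*4 + 8*0 = 4
  (0, 4): 1*0 + 8*4 = 32
Maximum is 32 at (0, 4).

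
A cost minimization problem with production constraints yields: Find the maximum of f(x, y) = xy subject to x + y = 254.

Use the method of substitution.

Substitute y = 254 - x into f(x,y) = xy:
g(x) = x(254 - x) = 254x - x^2
g'(x) = 254 - 2x = 0  =>  x = 127
y = 254 - 127 = 127
Maximum value = 127 * 127 = 16129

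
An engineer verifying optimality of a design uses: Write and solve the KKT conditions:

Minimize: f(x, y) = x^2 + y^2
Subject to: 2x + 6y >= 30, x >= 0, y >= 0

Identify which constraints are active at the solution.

KKT conditions for min x^2 + y^2 s.t. 2x + 6y >= 30, x >= 0, y >= 0:
Stationarity: 2x = mu*2 + mu_x, 2y = mu*6 + mu_y, with mu, mu_x, mu_y >= 0
Complementary slackness: mu*(2x + 6y - 30) = 0, mu_x*x = 0, mu_y*y = 0
(0, 0) is infeasible (2*0 + 6*0 < 30), so if mu = 0 stationarity would force x = mu_x/2 >= 0, y = mu_y/2 >= 0 with mu_x*x = mu_y*y = 0, i.e. x = y = 0: contradiction. Hence mu > 0 and 2x + 6y = 30 is active.
Try x > 0, y > 0 (so mu_x = mu_y = 0): x = 2*mu/2, y = 6*mu/2
Substitute: 2*(2*mu/2) + 6*(6*mu/2) = 30
  mu*40/2 = 30 => mu = 3/2
x* = 3/2 > 0, y* = 9/2 > 0, consistent with mu_x = mu_y = 0.
f is convex and the constraints are linear, so this KKT point is the global minimum.
f* = 45/2
Active constraints: 2x + 6y >= 30 (holds with equality, mu = 3/2 > 0); x >= 0 and y >= 0 are inactive (mu_x = mu_y = 0).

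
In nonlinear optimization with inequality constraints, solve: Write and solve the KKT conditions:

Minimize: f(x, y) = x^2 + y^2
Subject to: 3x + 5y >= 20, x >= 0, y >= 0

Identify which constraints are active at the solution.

KKT conditions for min x^2 + y^2 s.t. 3x + 5y >= 20, x >= 0, y >= 0:
Stationarity: 2x = mu*3 + mu_x, 2y = mu*5 + mu_y, with mu, mu_x, mu_y >= 0
Complementary slackness: mu*(3x + 5y - 20) = 0, mu_x*x = 0, mu_y*y = 0
(0, 0) is infeasible (3*0 + 5*0 < 20), so if mu = 0 stationarity would force x = mu_x/2 >= 0, y = mu_y/2 >= 0 with mu_x*x = mu_y*y = 0, i.e. x = y = 0: contradiction. Hence mu > 0 and 3x + 5y = 20 is active.
Try x > 0, y > 0 (so mu_x = mu_y = 0): x = 3*mu/2, y = 5*mu/2
Substitute: 3*(3*mu/2) + 5*(5*mu/2) = 20
  mu*34/2 = 20 => mu = 20/17
x* = 30/17 > 0, y* = 50/17 > 0, consistent with mu_x = mu_y = 0.
f is convex and the constraints are linear, so this KKT point is the global minimum.
f* = 200/17
Active constraints: 3x + 5y >= 20 (holds with equality, mu = 20/17 > 0); x >= 0 and y >= 0 are inactive (mu_x = mu_y = 0).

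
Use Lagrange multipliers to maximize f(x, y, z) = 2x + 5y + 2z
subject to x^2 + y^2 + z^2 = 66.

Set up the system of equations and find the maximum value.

Lagrange conditions: 2 = 2*lambda*x, 5 = 2*lambda*y, 2 = 2*lambda*z
So x:2 = y:5 = z:2, i.e. x = 2t, y = 5t, z = 2t
Constraint: t^2*(2^2 + 5^2 + 2^2) = 66
  t^2 * 33 = 66  =>  t = sqrt(2)
Maximum = 2*2t + 5*5t + 2*2t = 33*sqrt(2) = sqrt(2178)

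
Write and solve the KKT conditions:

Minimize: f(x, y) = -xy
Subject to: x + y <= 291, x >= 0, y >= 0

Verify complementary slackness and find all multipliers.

Problem: min -xy s.t. x + y <= 291 (multiplier lambda), x >= 0 (mu_x), y >= 0 (mu_y)
KKT stationarity: -y + lambda - mu_x = 0, -x + lambda - mu_y = 0, with lambda, mu_x, mu_y >= 0
Complementary slackness: lambda*(x + y - 291) = 0, mu_x*x = 0, mu_y*y = 0
If lambda = 0: y = -mu_x <= 0 and x = -mu_y <= 0 force x = y = 0 with f = 0; but x = y = 291/2 is feasible with f = -84681/4 < 0, so this is not the minimum. Hence lambda > 0 and x + y = 291.
Try x > 0, y > 0 (so mu_x = mu_y = 0): y = lambda, x = lambda => x = y = lambda
x + y = 291 => 2*lambda = 291 => lambda = 291/2
x* = y* = 291/2 > 0, consistent with mu_x = mu_y = 0.
(Any feasible point with x = 0 or y = 0 has f = 0 > -84681/4, so the minimum is not on those boundaries.)
min(-xy) = -84681/4 (i.e. max xy = 84681/4)
Multipliers: lambda = 291/2, mu_x = 0, mu_y = 0
Complementary slackness: lambda*(x + y - 291) = 291/2*(291/2 + 291/2 - 291) = 0, mu_x*x = 0*291/2 = 0, mu_y*y = 0*291/2 = 0. Satisfied.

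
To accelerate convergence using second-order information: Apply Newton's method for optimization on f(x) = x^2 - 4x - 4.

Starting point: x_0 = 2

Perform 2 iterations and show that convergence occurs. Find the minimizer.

f(x) = x^2 - 4x - 4, f'(x) = 2x + (-4), f''(x) = 2
Step 1: f'(2) = 0, x_1 = 2 - 0/2 = 2
Step 2: f'(2) = 0, x_2 = 2 (converged)
Newton's method converges in 1 step for quadratics.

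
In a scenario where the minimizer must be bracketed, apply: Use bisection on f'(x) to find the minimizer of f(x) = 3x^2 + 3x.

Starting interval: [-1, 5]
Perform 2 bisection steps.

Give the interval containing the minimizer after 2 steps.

Finding critical point of f(x) = 3x^2 + 3x using bisection on f'(x) = 6x + 3.
f'(x) = 0 when x = -1/2.
Starting interval: [-1, 5]
Step 1: mid = 2, f'(mid) = 15, new interval = [-1, 2]
Step 2: mid = 1/2, f'(mid) = 6, new interval = [-1, 1/2]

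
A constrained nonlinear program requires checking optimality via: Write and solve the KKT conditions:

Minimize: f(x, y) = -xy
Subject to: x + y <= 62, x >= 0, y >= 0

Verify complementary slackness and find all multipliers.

Problem: min -xy s.t. x + y <= 62 (multiplier lambda), x >= 0 (mu_x), y >= 0 (mu_y)
KKT stationarity: -y + lambda - mu_x = 0, -x + lambda - mu_y = 0, with lambda, mu_x, mu_y >= 0
Complementary slackness: lambda*(x + y - 62) = 0, mu_x*x = 0, mu_y*y = 0
If lambda = 0: y = -mu_x <= 0 and x = -mu_y <= 0 force x = y = 0 with f = 0; but x = y = 31 is feasible with f = -961 < 0, so this is not the minimum. Hence lambda > 0 and x + y = 62.
Try x > 0, y > 0 (so mu_x = mu_y = 0): y = lambda, x = lambda => x = y = lambda
x + y = 62 => 2*lambda = 62 => lambda = 31
x* = y* = 31 > 0, consistent with mu_x = mu_y = 0.
(Any feasible point with x = 0 or y = 0 has f = 0 > -961, so the minimum is not on those boundaries.)
min(-xy) = -961 (i.e. max xy = 961)
Multipliers: lambda = 31, mu_x = 0, mu_y = 0
Complementary slackness: lambda*(x + y - 62) = 31*(31 + 31 - 62) = 0, mu_x*x = 0*31 = 0, mu_y*y = 0*31 = 0. Satisfied.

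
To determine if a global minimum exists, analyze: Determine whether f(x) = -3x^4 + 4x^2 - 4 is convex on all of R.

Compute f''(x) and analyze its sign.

f(x) = -3x^4 + 4x^2 - 4
f'(x) = -12x^3 + 8x
f''(x) = -36x^2 + 8
f''(x) = -36x^2 + 8 -> -inf as |x| -> inf
Therefore, f is not globally convex on R.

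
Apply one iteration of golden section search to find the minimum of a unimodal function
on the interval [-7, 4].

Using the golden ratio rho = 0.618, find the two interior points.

Golden section search on [-7, 4].
Golden ratio rho = 0.618 (approx).
Interior points:
  x_1 = -7 + (1-0.618)*11 = -2.7980
  x_2 = -7 + 0.618*11 = -0.2020
Compare f(x_1) and f(x_2) to determine which subinterval to keep.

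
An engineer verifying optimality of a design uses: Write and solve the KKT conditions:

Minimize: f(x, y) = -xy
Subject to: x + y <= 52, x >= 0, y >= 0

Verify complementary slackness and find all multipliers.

Problem: min -xy s.t. x + y <= 52 (multiplier lambda), x >= 0 (mu_x), y >= 0 (mu_y)
KKT stationarity: -y + lambda - mu_x = 0, -x + lambda - mu_y = 0, with lambda, mu_x, mu_y >= 0
Complementary slackness: lambda*(x + y - 52) = 0, mu_x*x = 0, mu_y*y = 0
If lambda = 0: y = -mu_x <= 0 and x = -mu_y <= 0 force x = y = 0 with f = 0; but x = y = 26 is feasible with f = -676 < 0, so this is not the minimum. Hence lambda > 0 and x + y = 52.
Try x > 0, y > 0 (so mu_x = mu_y = 0): y = lambda, x = lambda => x = y = lambda
x + y = 52 => 2*lambda = 52 => lambda = 26
x* = y* = 26 > 0, consistent with mu_x = mu_y = 0.
(Any feasible point with x = 0 or y = 0 has f = 0 > -676, so the minimum is not on those boundaries.)
min(-xy) = -676 (i.e. max xy = 676)
Multipliers: lambda = 26, mu_x = 0, mu_y = 0
Complementary slackness: lambda*(x + y - 52) = 26*(26 + 26 - 52) = 0, mu_x*x = 0*26 = 0, mu_y*y = 0*26 = 0. Satisfied.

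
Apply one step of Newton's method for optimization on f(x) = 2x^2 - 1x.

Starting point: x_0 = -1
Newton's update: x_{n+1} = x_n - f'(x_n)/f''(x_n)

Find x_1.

f(x) = 2x^2 - 1x
f'(x) = 4x + (-1), f''(x) = 4
Newton step: x_1 = x_0 - f'(x_0)/f''(x_0)
f'(-1) = -5
x_1 = -1 - -5/4 = 1/4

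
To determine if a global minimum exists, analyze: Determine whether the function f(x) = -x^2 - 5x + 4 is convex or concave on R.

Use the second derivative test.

f(x) = -x^2 - 5x + 4
f'(x) = -2x - 5
f''(x) = -2
Since f''(x) = -2 < 0 for all x, f is concave on R.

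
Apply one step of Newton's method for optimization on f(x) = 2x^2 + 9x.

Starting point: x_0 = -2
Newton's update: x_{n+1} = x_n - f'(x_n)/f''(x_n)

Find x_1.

f(x) = 2x^2 + 9x
f'(x) = 4x + (9), f''(x) = 4
Newton step: x_1 = x_0 - f'(x_0)/f''(x_0)
f'(-2) = 1
x_1 = -2 - 1/4 = -9/4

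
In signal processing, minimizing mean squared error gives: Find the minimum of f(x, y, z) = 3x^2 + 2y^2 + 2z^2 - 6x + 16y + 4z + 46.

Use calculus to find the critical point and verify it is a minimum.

f(x,y,z) = 3x^2 + 2y^2 + 2z^2 - 6x + 16y + 4z + 46
df/dx = 6x + (-6) = 0 => x = 1
df/dy = 4y + (16) = 0 => y = -4
df/dz = 4z + (4) = 0 => z = -1
f(1,-4,-1) = 3*(1)^2 + 2*(-4)^2 + 2*(-1)^2 + -6*(1) + 16*(-4) + 4*(-1) + 46 = 9
Hessian is diagonal with entries 6, 4, 4 > 0, confirmed minimum.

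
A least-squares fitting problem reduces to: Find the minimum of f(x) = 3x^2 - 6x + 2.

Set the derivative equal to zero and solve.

f(x) = 3x^2 - 6x + 2
f'(x) = 6x + (-6) = 0
x = 6/6 = 1
f(1) = -1
Since f''(x) = 6 > 0, this is a minimum.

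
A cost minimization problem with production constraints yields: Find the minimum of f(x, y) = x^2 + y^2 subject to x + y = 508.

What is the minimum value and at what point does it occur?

Substitute y = 508 - x into f(x,y) = x^2 + y^2:
g(x) = x^2 + (508 - x)^2 = 2x^2 - 1016x + 258064
g'(x) = 4x - 1016 = 0  =>  x = 254
y = 508 - 254 = 254
Minimum value = 254^2 + 254^2 = 129032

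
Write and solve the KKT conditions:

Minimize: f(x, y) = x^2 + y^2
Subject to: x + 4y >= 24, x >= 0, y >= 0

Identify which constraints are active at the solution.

KKT conditions for min x^2 + y^2 s.t. 1x + 4y >= 24, x >= 0, y >= 0:
Stationarity: 2x = mu*1 + mu_x, 2y = mu*4 + mu_y, with mu, mu_x, mu_y >= 0
Complementary slackness: mu*(x + 4y - 24) = 0, mu_x*x = 0, mu_y*y = 0
(0, 0) is infeasible (1*0 + 4*0 < 24), so if mu = 0 stationarity would force x = mu_x/2 >= 0, y = mu_y/2 >= 0 with mu_x*x = mu_y*y = 0, i.e. x = y = 0: contradiction. Hence mu > 0 and x + 4y = 24 is active.
Try x > 0, y > 0 (so mu_x = mu_y = 0): x = 1*mu/2, y = 4*mu/2
Substitute: 1*(1*mu/2) + 4*(4*mu/2) = 24
  mu*17/2 = 24 => mu = 48/17
x* = 24/17 > 0, y* = 96/17 > 0, consistent with mu_x = mu_y = 0.
f is convex and the constraints are linear, so this KKT point is the global minimum.
f* = 576/17
Active constraints: x + 4y >= 24 (holds with equality, mu = 48/17 > 0); x >= 0 and y >= 0 are inactive (mu_x = mu_y = 0).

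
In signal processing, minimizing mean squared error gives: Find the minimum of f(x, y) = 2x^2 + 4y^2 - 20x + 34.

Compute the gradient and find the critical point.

f(x,y) = 2x^2 + 4y^2 - 20x + 34
df/dx = 4x + (-20) = 0  =>  x = 5
df/dy = 8y + (0) = 0  =>  y = 0
f(5, 0) = 2*(5)^2 + 4*(0)^2 + -20*(5) + 34 = -16
Hessian is diagonal with entries 4, 8 > 0, so this is a minimum.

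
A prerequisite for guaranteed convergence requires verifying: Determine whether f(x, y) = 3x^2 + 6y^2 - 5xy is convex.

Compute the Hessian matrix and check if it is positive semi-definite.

f(x,y) = 3x^2 + 6y^2 - 5xy
Hessian H = [[6, -5], [-5, 12]]
trace(H) = 18, det(H) = 47
Eigenvalues: (18 +/- sqrt(136)) / 2 = 14.83, 3.169
Since both eigenvalues > 0, f is convex.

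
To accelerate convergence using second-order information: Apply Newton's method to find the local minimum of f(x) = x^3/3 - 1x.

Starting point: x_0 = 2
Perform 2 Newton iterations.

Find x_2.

f(x) = x^3/3 - 1x
f'(x) = x^2 - 1, f''(x) = 2x
Newton update: x_{n+1} = x_n - (x_n^2 - 1)/(2*x_n)
Step 1: x_0 = 2, f'=3, f''=4, x_1 = 5/4
Step 2: x_1 = 5/4, f'=9/16, f''=5/2, x_2 = 41/40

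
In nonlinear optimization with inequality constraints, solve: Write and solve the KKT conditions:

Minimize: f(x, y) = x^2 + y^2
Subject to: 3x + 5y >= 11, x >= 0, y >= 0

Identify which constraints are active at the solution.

KKT conditions for min x^2 + y^2 s.t. 3x + 5y >= 11, x >= 0, y >= 0:
Stationarity: 2x = mu*3 + mu_x, 2y = mu*5 + mu_y, with mu, mu_x, mu_y >= 0
Complementary slackness: mu*(3x + 5y - 11) = 0, mu_x*x = 0, mu_y*y = 0
(0, 0) is infeasible (3*0 + 5*0 < 11), so if mu = 0 stationarity would force x = mu_x/2 >= 0, y = mu_y/2 >= 0 with mu_x*x = mu_y*y = 0, i.e. x = y = 0: contradiction. Hence mu > 0 and 3x + 5y = 11 is active.
Try x > 0, y > 0 (so mu_x = mu_y = 0): x = 3*mu/2, y = 5*mu/2
Substitute: 3*(3*mu/2) + 5*(5*mu/2) = 11
  mu*34/2 = 11 => mu = 11/17
x* = 33/34 > 0, y* = 55/34 > 0, consistent with mu_x = mu_y = 0.
f is convex and the constraints are linear, so this KKT point is the global minimum.
f* = 121/34
Active constraints: 3x + 5y >= 11 (holds with equality, mu = 11/17 > 0); x >= 0 and y >= 0 are inactive (mu_x = mu_y = 0).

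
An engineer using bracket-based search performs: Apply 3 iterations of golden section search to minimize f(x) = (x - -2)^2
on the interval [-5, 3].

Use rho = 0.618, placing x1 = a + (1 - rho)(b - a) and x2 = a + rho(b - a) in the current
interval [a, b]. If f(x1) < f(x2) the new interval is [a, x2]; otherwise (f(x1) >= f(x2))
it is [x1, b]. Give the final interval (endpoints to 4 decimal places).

Golden section search for min of f(x) = (x - -2)^2 on [-5, 3].
Each step: x1 = a + (1 - rho)(b - a), x2 = a + rho(b - a); if f(x1) < f(x2) keep [a, x2], otherwise keep [x1, b].
Step 1: [-5.0000, 3.0000], x1=-1.9440 (f=0.0031), x2=-0.0560 (f=3.7791); f(x1) < f(x2) => keep [-5.0000, -0.0560]
Step 2: [-5.0000, -0.0560], x1=-3.1114 (f=1.2352), x2=-1.9446 (f=0.0031); f(x1) > f(x2) => keep [-3.1114, -0.0560]
Step 3: [-3.1114, -0.0560], x1=-1.9442 (f=0.0031), x2=-1.2232 (f=0.6035); f(x1) < f(x2) => keep [-3.1114, -1.2232]
Final interval: [-3.1114, -1.2232]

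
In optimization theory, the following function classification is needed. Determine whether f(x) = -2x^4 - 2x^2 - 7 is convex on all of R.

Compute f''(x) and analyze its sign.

f(x) = -2x^4 - 2x^2 - 7
f'(x) = -8x^3 + -4x
f''(x) = -24x^2 + -4
f''(x) = -24x^2 + -4 <= -4 < 0 for all x
Therefore, f is concave on R.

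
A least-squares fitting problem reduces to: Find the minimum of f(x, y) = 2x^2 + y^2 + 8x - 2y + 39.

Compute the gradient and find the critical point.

f(x,y) = 2x^2 + y^2 + 8x - 2y + 39
df/dx = 4x + (8) = 0  =>  x = -2
df/dy = 2y + (-2) = 0  =>  y = 1
f(-2, 1) = 2*(-2)^2 + 1*(1)^2 + 8*(-2) + -2*(1) + 39 = 30
Hessian is diagonal with entries 4, 2 > 0, so this is a minimum.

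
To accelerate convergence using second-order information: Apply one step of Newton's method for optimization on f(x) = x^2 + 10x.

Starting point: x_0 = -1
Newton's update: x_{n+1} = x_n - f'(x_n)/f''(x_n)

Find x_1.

f(x) = x^2 + 10x
f'(x) = 2x + (10), f''(x) = 2
Newton step: x_1 = x_0 - f'(x_0)/f''(x_0)
f'(-1) = 8
x_1 = -1 - 8/2 = -5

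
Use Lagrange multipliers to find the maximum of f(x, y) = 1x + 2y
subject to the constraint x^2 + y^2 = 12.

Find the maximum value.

Set up Lagrange conditions: grad f = lambda * grad g
  1 = 2*lambda*x
  2 = 2*lambda*y
From these: x/y = 1/2, so x = 1t, y = 2t for some t.
Substitute into constraint: (1t)^2 + (2t)^2 = 12
  t^2 * 5 = 12
  t = sqrt(12/5)
Maximum = 1*x + 2*y = (1^2 + 2^2)*t = 5 * sqrt(12/5) = sqrt(60)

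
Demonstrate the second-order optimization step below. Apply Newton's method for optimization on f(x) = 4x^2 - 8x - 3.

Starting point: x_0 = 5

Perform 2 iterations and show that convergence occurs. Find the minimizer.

f(x) = 4x^2 - 8x - 3, f'(x) = 8x + (-8), f''(x) = 8
Step 1: f'(5) = 32, x_1 = 5 - 32/8 = 1
Step 2: f'(1) = 0, x_2 = 1 (converged)
Newton's method converges in 1 step for quadratics.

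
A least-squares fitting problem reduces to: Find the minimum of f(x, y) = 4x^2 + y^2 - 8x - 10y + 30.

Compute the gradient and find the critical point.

f(x,y) = 4x^2 + y^2 - 8x - 10y + 30
df/dx = 8x + (-8) = 0  =>  x = 1
df/dy = 2y + (-10) = 0  =>  y = 5
f(1, 5) = 4*(1)^2 + 1*(5)^2 + -8*(1) + -10*(5) + 30 = 1
Hessian is diagonal with entries 8, 2 > 0, so this is a minimum.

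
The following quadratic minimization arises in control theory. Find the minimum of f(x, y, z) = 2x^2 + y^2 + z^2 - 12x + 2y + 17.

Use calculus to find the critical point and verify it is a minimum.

f(x,y,z) = 2x^2 + y^2 + z^2 - 12x + 2y + 17
df/dx = 4x + (-12) = 0 => x = 3
df/dy = 2y + (2) = 0 => y = -1
df/dz = 2z + (0) = 0 => z = 0
f(3,-1,0) = 2*(3)^2 + 1*(-1)^2 + 1*(0)^2 + -12*(3) + 2*(-1) + 17 = -2
Hessian is diagonal with entries 4, 2, 2 > 0, confirmed minimum.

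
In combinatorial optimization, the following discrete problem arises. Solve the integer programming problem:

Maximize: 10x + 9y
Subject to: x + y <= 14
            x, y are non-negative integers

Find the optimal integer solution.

Objective: 10x + 9y, constraint: x + y <= 14
Coefficient of x is 10 >= coefficient of y is 9, so allocate the entire budget to x.
Optimal: x = 14, y = 0, value = 140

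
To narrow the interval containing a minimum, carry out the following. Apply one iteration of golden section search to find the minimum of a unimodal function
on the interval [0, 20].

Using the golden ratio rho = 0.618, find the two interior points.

Golden section search on [0, 20].
Golden ratio rho = 0.618 (approx).
Interior points:
  x_1 = 0 + (1-0.618)*20 = 7.6400
  x_2 = 0 + 0.618*20 = 12.3600
Compare f(x_1) and f(x_2) to determine which subinterval to keep.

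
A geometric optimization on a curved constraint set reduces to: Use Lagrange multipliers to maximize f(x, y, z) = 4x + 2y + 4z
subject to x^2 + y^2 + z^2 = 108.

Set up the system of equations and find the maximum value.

Lagrange conditions: 4 = 2*lambda*x, 2 = 2*lambda*y, 4 = 2*lambda*z
So x:4 = y:2 = z:4, i.e. x = 4t, y = 2t, z = 4t
Constraint: t^2*(4^2 + 2^2 + 4^2) = 108
  t^2 * 36 = 108  =>  t = sqrt(3)
Maximum = 4*4t + 2*2t + 4*4t = 36*sqrt(3) = sqrt(3888)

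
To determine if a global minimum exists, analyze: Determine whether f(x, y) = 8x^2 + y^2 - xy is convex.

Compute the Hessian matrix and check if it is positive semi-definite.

f(x,y) = 8x^2 + y^2 - xy
Hessian H = [[16, -1], [-1, 2]]
trace(H) = 18, det(H) = 31
Eigenvalues: (18 +/- sqrt(200)) / 2 = 16.07, 1.929
Since both eigenvalues > 0, f is convex.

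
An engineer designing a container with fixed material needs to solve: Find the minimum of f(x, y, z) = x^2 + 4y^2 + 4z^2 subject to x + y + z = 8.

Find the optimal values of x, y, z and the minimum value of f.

Using Lagrange multipliers on f = x^2 + 4y^2 + 4z^2 with constraint x + y + z = 8:
Conditions: 2*1*x = lambda, 2*4*y = lambda, 2*4*z = lambda
So x = lambda/2, y = lambda/8, z = lambda/8
Substituting into constraint: lambda * (3/4) = 8
lambda = 32/3
x = 16/3, y = 4/3, z = 4/3
Minimum value = 128/3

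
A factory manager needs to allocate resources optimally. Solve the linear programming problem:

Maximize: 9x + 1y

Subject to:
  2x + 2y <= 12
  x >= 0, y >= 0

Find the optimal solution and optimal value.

The feasible region has vertices at [(0, 0), (6, 0), (0, 6)].
Checking objective 9x + 1y at each vertex:
  (0, 0): 9*0 + 1*0 = 0
  (6, 0): 9*6 + 1*0 = 54
  (0, 6): 9*0 + 1*6 = 6
Maximum is 54 at (6, 0).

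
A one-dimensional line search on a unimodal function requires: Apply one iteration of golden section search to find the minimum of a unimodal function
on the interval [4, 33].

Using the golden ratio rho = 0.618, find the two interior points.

Golden section search on [4, 33].
Golden ratio rho = 0.618 (approx).
Interior points:
  x_1 = 4 + (1-0.618)*29 = 15.0780
  x_2 = 4 + 0.618*29 = 21.9220
Compare f(x_1) and f(x_2) to determine which subinterval to keep.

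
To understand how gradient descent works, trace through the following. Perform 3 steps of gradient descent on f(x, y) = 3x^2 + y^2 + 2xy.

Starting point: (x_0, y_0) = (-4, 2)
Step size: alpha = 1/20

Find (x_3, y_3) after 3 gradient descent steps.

f(x,y) = 3x^2 + y^2 + 2xy
grad_x = 6x + 2y, grad_y = 2y + 2x
Step 1: grad = (-20, -4), (-3, 11/5)
Step 2: grad = (-68/5, -8/5), (-58/25, 57/25)
Step 3: grad = (-234/25, -2/25), (-463/250, 571/250)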